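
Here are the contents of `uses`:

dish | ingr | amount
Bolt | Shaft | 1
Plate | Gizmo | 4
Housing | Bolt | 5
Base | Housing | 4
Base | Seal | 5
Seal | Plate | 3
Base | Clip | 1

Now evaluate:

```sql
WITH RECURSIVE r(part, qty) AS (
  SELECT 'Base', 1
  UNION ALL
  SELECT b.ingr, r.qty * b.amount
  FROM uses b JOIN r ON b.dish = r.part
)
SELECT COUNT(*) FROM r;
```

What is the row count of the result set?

Base: (Base, qty=1).
Iteration 1: components of {Base} -> Clip = 1*1 = 1, Housing = 1*4 = 4, Seal = 1*5 = 5.
Iteration 2: components of {Clip,Housing,Seal} -> Bolt = 4*5 = 20, Plate = 5*3 = 15.
Iteration 3: components of {Bolt,Plate} -> Gizmo = 15*4 = 60, Shaft = 20*1 = 20.
Iteration 4: no further components; recursion stops.
Total rows emitted: 8.

8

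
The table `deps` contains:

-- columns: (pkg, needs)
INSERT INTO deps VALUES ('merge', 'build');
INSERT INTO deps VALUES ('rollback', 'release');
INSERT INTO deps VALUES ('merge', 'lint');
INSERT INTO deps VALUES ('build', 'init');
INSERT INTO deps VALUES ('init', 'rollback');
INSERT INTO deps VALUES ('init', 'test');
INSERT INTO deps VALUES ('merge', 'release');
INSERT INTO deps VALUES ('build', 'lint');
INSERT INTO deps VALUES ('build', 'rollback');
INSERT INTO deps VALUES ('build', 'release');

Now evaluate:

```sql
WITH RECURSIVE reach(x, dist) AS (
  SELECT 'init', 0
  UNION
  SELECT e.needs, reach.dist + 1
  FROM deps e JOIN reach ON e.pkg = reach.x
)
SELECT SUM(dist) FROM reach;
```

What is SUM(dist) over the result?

Base: (init, dist=0).
Iteration 1: edges from {init} -> (rollback, dist=1), (test, dist=1).
Iteration 2: edges from {rollback,test} -> (release, dist=2).
Iteration 3: no outgoing edges from {release}; recursion stops.
SUM(dist) = 0 + 1 + 1 + 2 = 4.

4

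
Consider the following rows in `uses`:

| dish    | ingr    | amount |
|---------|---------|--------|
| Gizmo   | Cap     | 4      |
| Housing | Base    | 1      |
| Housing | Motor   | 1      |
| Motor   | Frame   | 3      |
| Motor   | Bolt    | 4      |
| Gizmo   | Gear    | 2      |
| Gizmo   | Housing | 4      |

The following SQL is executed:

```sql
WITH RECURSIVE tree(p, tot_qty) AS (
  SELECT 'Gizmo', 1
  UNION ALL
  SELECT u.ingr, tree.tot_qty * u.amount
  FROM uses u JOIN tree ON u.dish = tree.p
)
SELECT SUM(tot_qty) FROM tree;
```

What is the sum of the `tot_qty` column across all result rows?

47

Base: (Gizmo, tot_qty=1).
Iteration 1: components of {Gizmo} -> Cap = 1*4 = 4, Gear = 1*2 = 2, Housing = 1*4 = 4.
Iteration 2: components of {Cap,Gear,Housing} -> Base = 4*1 = 4, Motor = 4*1 = 4.
Iteration 3: components of {Base,Motor} -> Bolt = 4*4 = 16, Frame = 4*3 = 12.
Iteration 4: no further components; recursion stops.
SUM(tot_qty) = 1 + 2 + 4 + 4 + 4 + 4 + 12 + 16 = 47.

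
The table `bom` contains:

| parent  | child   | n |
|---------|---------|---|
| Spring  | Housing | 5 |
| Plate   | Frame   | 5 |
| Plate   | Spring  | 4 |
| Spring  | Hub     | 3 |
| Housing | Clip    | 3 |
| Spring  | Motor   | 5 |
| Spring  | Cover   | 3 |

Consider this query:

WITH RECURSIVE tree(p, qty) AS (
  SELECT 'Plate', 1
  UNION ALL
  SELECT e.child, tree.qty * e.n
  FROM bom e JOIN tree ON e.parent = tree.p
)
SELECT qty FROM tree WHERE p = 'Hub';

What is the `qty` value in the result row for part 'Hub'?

12

Base: (Plate, qty=1).
Iteration 1: components of {Plate} -> Frame = 1*5 = 5, Spring = 1*4 = 4.
Iteration 2: components of {Frame,Spring} -> Cover = 4*3 = 12, Housing = 4*5 = 20, Hub = 4*3 = 12, Motor = 4*5 = 20.
Iteration 3: components of {Cover,Housing,Hub,Motor} -> Clip = 20*3 = 60.
Iteration 4: no further components; recursion stops.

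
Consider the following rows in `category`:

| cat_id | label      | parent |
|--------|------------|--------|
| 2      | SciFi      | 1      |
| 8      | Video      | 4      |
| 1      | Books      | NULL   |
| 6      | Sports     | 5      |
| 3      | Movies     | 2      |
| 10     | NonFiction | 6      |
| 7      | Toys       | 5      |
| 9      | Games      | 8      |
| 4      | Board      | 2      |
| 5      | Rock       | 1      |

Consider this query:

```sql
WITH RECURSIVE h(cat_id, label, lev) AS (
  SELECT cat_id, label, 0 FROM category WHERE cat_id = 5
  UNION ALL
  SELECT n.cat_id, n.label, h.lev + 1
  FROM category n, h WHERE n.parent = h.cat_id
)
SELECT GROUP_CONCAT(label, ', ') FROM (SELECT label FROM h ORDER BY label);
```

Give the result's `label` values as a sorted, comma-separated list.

Base: cat_id=5 (Rock) at lev 0.
Iteration 1: rows with parent in {5} -> Sports (id 6, lev 1), Toys (id 7, lev 1).
Iteration 2: rows with parent in {6,7} -> NonFiction (id 10, lev 2).
Iteration 3: no rows with parent in {10}; recursion stops.

NonFiction, Rock, Sports, Toys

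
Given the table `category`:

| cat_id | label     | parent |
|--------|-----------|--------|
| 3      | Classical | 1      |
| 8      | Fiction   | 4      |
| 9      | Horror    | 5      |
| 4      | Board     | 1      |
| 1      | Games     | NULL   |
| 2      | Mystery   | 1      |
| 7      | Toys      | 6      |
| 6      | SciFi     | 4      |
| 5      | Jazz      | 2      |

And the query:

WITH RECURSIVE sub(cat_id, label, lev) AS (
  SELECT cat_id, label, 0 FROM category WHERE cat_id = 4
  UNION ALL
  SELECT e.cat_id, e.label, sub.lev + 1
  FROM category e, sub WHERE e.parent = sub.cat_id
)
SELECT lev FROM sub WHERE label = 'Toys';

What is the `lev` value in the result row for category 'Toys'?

Base: cat_id=4 (Board) at lev 0.
Iteration 1: rows with parent in {4} -> SciFi (id 6, lev 1), Fiction (id 8, lev 1).
Iteration 2: rows with parent in {6,8} -> Toys (id 7, lev 2).
Iteration 3: no rows with parent in {7}; recursion stops.

2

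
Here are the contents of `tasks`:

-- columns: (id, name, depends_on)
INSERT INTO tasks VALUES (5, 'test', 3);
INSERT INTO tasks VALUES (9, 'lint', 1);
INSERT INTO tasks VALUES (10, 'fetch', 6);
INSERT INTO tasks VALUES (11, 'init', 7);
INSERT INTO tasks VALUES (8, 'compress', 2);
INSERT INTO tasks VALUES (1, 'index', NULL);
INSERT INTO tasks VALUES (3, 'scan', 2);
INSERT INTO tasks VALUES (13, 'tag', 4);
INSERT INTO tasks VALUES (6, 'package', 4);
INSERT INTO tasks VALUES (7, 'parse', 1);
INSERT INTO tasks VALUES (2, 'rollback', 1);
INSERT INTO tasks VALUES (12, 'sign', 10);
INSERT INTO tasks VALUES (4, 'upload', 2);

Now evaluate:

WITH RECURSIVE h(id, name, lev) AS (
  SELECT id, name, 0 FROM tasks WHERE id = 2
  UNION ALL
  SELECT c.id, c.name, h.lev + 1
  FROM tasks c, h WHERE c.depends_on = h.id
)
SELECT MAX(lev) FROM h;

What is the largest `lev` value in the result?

4

Base: id=2 (rollback) at lev 0.
Iteration 1: rows with depends_on in {2} -> scan (id 3, lev 1), upload (id 4, lev 1), compress (id 8, lev 1).
Iteration 2: rows with depends_on in {3,4,8} -> test (id 5, lev 2), package (id 6, lev 2), tag (id 13, lev 2).
Iteration 3: rows with depends_on in {5,6,13} -> fetch (id 10, lev 3).
Iteration 4: rows with depends_on in {10} -> sign (id 12, lev 4).
Iteration 5: no rows with depends_on in {12}; recursion stops.
lev values: 0, 1, 1, 1, 2, 2, 2, 3, 4; the maximum is 4.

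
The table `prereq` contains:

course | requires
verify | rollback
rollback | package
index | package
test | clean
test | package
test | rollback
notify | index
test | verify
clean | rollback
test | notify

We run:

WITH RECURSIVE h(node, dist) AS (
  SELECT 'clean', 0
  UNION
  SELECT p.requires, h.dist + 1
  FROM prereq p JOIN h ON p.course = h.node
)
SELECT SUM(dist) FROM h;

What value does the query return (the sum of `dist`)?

Base: (clean, dist=0).
Iteration 1: edges from {clean} -> (rollback, dist=1).
Iteration 2: edges from {rollback} -> (package, dist=2).
Iteration 3: no outgoing edges from {package}; recursion stops.
SUM(dist) = 0 + 1 + 2 = 3.

3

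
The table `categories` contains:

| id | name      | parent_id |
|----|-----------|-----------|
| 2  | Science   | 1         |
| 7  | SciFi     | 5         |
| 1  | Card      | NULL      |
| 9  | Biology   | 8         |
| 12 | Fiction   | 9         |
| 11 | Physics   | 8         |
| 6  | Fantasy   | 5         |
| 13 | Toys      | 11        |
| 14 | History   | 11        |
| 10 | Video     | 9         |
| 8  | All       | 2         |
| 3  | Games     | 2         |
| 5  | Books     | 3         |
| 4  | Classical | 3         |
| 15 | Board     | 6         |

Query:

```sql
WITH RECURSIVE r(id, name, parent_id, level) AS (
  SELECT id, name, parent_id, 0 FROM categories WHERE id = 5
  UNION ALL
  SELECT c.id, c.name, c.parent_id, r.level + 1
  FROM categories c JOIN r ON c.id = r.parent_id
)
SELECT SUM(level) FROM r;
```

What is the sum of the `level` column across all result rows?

6

Base: id=5 (Books), parent_id=3, level 0.
Iteration 1: join on id=3 -> Games (id 3, parent_id=2, level 1).
Iteration 2: join on id=2 -> Science (id 2, parent_id=1, level 2).
Iteration 3: join on id=1 -> Card (id 1, parent_id=NULL, level 3).
Iteration 4: parent_id is NULL; no match; recursion stops.
SUM(level) = 0 + 1 + 2 + 3 = 6.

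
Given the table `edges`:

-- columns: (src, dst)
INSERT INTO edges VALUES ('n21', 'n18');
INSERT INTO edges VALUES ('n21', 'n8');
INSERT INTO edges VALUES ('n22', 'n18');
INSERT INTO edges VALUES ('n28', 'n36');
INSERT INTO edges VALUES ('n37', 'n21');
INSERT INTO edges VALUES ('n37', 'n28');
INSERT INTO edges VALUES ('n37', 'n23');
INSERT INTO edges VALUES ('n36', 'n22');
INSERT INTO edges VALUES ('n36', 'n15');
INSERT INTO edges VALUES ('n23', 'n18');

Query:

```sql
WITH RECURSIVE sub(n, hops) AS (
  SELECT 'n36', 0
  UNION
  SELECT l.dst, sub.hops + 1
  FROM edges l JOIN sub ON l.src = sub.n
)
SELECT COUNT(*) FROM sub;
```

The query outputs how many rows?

4

Base: (n36, hops=0).
Iteration 1: edges from {n36} -> (n15, hops=1), (n22, hops=1).
Iteration 2: edges from {n15,n22} -> (n18, hops=2).
Iteration 3: no outgoing edges from {n18}; recursion stops.
Total rows emitted: 4.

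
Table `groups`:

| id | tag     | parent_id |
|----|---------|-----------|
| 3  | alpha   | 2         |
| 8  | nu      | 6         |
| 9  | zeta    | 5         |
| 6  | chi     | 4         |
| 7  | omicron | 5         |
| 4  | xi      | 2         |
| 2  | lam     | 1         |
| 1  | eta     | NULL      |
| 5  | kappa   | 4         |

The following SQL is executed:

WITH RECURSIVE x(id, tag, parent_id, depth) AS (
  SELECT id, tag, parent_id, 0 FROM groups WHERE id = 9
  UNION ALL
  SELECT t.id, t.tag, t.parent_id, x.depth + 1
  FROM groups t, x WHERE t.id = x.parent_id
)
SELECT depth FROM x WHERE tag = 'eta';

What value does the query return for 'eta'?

Base: id=9 (zeta), parent_id=5, depth 0.
Iteration 1: join on id=5 -> kappa (id 5, parent_id=4, depth 1).
Iteration 2: join on id=4 -> xi (id 4, parent_id=2, depth 2).
Iteration 3: join on id=2 -> lam (id 2, parent_id=1, depth 3).
Iteration 4: join on id=1 -> eta (id 1, parent_id=NULL, depth 4).
Iteration 5: parent_id is NULL; no match; recursion stops.

4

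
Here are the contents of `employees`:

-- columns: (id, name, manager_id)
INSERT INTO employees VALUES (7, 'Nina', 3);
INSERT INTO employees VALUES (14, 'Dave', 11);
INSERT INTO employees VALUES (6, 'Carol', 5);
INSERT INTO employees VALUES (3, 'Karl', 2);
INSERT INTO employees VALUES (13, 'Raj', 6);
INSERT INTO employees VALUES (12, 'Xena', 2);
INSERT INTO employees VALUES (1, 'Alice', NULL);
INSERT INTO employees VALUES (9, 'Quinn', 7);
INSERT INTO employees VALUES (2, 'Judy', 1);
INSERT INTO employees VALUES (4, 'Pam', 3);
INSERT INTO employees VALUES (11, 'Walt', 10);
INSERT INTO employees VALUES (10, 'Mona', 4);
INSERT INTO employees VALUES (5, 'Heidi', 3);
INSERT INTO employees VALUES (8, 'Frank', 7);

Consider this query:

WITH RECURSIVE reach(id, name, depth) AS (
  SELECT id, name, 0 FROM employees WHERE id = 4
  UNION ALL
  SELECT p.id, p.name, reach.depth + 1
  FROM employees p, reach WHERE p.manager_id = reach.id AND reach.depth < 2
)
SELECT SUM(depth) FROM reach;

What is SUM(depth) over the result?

Base: id=4 (Pam) at depth 0.
Iteration 1: rows with manager_id in {4} -> Mona (id 10, depth 1).
Iteration 2: rows with manager_id in {10} -> Walt (id 11, depth 2).
Iteration 3: depth < 2 fails for all current rows; recursion stops.
SUM(depth) = 0 + 1 + 2 = 3.

3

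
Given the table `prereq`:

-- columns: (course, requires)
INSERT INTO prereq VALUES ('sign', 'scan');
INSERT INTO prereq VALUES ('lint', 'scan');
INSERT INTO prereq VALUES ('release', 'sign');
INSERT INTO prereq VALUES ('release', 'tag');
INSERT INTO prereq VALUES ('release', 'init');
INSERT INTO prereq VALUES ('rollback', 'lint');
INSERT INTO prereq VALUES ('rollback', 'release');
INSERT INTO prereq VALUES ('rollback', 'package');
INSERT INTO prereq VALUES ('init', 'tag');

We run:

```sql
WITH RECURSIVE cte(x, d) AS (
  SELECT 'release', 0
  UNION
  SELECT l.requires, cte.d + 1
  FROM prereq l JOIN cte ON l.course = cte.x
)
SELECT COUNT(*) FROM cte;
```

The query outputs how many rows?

Base: (release, d=0).
Iteration 1: edges from {release} -> (init, d=1), (sign, d=1), (tag, d=1).
Iteration 2: edges from {init,sign,tag} -> (scan, d=2), (tag, d=2).
Iteration 3: no outgoing edges from {scan,tag}; recursion stops.
Total rows emitted: 6.

6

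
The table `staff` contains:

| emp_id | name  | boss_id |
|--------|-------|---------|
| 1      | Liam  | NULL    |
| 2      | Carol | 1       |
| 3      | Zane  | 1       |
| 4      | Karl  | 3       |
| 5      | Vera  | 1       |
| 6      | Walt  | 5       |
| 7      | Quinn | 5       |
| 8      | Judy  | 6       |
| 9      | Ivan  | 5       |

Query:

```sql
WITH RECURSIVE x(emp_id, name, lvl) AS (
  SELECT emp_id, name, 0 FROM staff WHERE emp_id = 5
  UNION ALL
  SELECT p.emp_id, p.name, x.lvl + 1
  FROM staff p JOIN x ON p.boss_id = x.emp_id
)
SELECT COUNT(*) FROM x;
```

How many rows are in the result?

Base: emp_id=5 (Vera) at lvl 0.
Iteration 1: rows with boss_id in {5} -> Walt (id 6, lvl 1), Quinn (id 7, lvl 1), Ivan (id 9, lvl 1).
Iteration 2: rows with boss_id in {6,7,9} -> Judy (id 8, lvl 2).
Iteration 3: no rows with boss_id in {8}; recursion stops.
Total rows emitted: 5.

5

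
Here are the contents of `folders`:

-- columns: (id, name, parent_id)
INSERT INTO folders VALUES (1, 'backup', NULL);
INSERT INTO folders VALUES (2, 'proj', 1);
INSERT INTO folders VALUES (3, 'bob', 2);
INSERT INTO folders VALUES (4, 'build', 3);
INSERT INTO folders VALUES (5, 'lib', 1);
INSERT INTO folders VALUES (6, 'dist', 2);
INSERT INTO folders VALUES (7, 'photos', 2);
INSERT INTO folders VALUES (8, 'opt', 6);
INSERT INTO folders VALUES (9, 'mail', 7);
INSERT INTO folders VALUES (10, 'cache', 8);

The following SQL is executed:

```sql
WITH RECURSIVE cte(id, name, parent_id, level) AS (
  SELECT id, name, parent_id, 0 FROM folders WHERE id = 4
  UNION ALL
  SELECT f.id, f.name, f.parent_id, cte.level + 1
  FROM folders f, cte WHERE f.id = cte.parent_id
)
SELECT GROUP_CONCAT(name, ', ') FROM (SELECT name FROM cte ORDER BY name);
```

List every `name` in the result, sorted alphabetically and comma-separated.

Base: id=4 (build), parent_id=3, level 0.
Iteration 1: join on id=3 -> bob (id 3, parent_id=2, level 1).
Iteration 2: join on id=2 -> proj (id 2, parent_id=1, level 2).
Iteration 3: join on id=1 -> backup (id 1, parent_id=NULL, level 3).
Iteration 4: parent_id is NULL; no match; recursion stops.

backup, bob, build, proj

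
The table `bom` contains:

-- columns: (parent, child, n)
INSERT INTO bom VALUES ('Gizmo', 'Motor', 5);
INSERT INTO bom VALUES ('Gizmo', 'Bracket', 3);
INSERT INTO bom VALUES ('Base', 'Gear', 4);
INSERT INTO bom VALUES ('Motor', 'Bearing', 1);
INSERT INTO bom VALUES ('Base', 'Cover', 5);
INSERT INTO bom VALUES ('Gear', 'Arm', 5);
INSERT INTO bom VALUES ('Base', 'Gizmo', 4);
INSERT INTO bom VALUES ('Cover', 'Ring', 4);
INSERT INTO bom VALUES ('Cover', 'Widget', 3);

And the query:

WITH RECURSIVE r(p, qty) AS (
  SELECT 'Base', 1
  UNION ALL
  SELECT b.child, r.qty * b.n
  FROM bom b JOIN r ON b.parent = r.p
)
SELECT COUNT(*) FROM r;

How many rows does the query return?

10

Base: (Base, qty=1).
Iteration 1: components of {Base} -> Cover = 1*5 = 5, Gear = 1*4 = 4, Gizmo = 1*4 = 4.
Iteration 2: components of {Cover,Gear,Gizmo} -> Arm = 4*5 = 20, Bracket = 4*3 = 12, Motor = 4*5 = 20, Ring = 5*4 = 20, Widget = 5*3 = 15.
Iteration 3: components of {Arm,Bracket,Motor,Ring,Widget} -> Bearing = 20*1 = 20.
Iteration 4: no further components; recursion stops.
Total rows emitted: 10.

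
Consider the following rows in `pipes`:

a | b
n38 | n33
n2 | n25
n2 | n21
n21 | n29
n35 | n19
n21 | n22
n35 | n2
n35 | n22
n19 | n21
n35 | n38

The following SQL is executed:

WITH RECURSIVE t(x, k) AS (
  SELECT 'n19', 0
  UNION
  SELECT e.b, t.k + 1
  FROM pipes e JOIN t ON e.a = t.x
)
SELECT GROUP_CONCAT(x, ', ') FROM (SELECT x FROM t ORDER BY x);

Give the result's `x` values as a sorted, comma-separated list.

Base: (n19, k=0).
Iteration 1: edges from {n19} -> (n21, k=1).
Iteration 2: edges from {n21} -> (n22, k=2), (n29, k=2).
Iteration 3: no outgoing edges from {n22,n29}; recursion stops.

n19, n21, n22, n29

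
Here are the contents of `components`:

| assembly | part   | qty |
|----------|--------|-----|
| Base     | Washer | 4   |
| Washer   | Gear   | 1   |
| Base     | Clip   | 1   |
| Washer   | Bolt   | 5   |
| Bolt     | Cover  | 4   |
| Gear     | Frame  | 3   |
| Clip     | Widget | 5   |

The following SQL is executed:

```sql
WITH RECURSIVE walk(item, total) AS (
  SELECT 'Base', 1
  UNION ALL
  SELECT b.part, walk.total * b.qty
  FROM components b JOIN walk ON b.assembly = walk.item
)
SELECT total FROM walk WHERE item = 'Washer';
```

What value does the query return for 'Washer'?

4

Base: (Base, total=1).
Iteration 1: components of {Base} -> Clip = 1*1 = 1, Washer = 1*4 = 4.
Iteration 2: components of {Clip,Washer} -> Bolt = 4*5 = 20, Gear = 4*1 = 4, Widget = 1*5 = 5.
Iteration 3: components of {Bolt,Gear,Widget} -> Cover = 20*4 = 80, Frame = 4*3 = 12.
Iteration 4: no further components; recursion stops.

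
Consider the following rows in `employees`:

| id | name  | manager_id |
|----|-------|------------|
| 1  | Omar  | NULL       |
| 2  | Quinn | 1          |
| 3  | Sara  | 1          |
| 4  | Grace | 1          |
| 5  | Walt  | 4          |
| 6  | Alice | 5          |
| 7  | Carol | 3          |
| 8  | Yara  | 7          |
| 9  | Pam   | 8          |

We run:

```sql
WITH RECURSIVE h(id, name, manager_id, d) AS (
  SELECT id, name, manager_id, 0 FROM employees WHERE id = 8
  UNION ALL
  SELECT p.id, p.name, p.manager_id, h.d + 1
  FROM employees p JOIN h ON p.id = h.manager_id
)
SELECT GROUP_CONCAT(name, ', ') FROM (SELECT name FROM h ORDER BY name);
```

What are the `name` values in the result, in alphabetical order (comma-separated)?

Base: id=8 (Yara), manager_id=7, d 0.
Iteration 1: join on id=7 -> Carol (id 7, manager_id=3, d 1).
Iteration 2: join on id=3 -> Sara (id 3, manager_id=1, d 2).
Iteration 3: join on id=1 -> Omar (id 1, manager_id=NULL, d 3).
Iteration 4: manager_id is NULL; no match; recursion stops.

Carol, Omar, Sara, Yara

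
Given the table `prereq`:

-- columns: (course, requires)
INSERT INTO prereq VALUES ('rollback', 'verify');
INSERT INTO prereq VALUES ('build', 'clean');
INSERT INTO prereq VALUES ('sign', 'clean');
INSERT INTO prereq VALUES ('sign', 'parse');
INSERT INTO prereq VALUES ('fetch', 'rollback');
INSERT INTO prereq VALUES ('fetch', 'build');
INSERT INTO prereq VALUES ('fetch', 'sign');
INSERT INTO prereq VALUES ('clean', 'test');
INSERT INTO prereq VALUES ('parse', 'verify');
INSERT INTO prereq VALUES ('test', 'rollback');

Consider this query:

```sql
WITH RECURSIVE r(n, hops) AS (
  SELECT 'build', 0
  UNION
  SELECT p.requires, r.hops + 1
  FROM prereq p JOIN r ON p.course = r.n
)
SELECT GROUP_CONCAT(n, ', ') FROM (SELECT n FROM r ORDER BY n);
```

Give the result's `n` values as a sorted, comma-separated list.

Base: (build, hops=0).
Iteration 1: edges from {build} -> (clean, hops=1).
Iteration 2: edges from {clean} -> (test, hops=2).
Iteration 3: edges from {test} -> (rollback, hops=3).
Iteration 4: edges from {rollback} -> (verify, hops=4).
Iteration 5: no outgoing edges from {verify}; recursion stops.

build, clean, rollback, test, verify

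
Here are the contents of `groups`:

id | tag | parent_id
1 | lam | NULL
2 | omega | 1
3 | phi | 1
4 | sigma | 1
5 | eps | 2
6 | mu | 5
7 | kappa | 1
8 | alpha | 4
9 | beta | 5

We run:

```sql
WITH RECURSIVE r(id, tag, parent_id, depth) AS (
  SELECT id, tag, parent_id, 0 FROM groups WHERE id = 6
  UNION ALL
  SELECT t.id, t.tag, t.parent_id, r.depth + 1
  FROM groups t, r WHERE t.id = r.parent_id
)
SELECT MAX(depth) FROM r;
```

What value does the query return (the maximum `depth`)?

3

Base: id=6 (mu), parent_id=5, depth 0.
Iteration 1: join on id=5 -> eps (id 5, parent_id=2, depth 1).
Iteration 2: join on id=2 -> omega (id 2, parent_id=1, depth 2).
Iteration 3: join on id=1 -> lam (id 1, parent_id=NULL, depth 3).
Iteration 4: parent_id is NULL; no match; recursion stops.
depth values: 0, 1, 2, 3; the maximum is 3.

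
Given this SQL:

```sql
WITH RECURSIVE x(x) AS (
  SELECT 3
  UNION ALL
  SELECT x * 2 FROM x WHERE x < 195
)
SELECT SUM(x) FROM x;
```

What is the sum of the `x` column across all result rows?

765

Base: x=3.
Iteration 1: 3 < 195 holds -> x = 3 * 2 = 6.
Iteration 2: 6 < 195 holds -> x = 6 * 2 = 12.
Iteration 3: 12 < 195 holds -> x = 12 * 2 = 24.
Iteration 4: 24 < 195 holds -> x = 24 * 2 = 48.
Iteration 5: 48 < 195 holds -> x = 48 * 2 = 96.
Iteration 6: 96 < 195 holds -> x = 96 * 2 = 192.
Iteration 7: 192 < 195 holds -> x = 192 * 2 = 384.
Iteration 8: 384 < 195 fails; recursion stops.
SUM(x) = 3 + 6 + 12 + 24 + 48 + 96 + 192 + 384 = 765.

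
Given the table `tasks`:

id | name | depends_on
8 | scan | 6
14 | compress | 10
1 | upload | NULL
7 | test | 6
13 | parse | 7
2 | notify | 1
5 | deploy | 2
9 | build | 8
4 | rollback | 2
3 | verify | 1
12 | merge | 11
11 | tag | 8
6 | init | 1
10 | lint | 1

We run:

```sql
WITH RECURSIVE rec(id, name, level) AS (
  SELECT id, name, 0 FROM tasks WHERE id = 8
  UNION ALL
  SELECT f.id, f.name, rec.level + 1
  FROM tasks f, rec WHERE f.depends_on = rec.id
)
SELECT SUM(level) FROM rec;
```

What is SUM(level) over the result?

Base: id=8 (scan) at level 0.
Iteration 1: rows with depends_on in {8} -> build (id 9, level 1), tag (id 11, level 1).
Iteration 2: rows with depends_on in {9,11} -> merge (id 12, level 2).
Iteration 3: no rows with depends_on in {12}; recursion stops.
SUM(level) = 0 + 1 + 1 + 2 = 4.

4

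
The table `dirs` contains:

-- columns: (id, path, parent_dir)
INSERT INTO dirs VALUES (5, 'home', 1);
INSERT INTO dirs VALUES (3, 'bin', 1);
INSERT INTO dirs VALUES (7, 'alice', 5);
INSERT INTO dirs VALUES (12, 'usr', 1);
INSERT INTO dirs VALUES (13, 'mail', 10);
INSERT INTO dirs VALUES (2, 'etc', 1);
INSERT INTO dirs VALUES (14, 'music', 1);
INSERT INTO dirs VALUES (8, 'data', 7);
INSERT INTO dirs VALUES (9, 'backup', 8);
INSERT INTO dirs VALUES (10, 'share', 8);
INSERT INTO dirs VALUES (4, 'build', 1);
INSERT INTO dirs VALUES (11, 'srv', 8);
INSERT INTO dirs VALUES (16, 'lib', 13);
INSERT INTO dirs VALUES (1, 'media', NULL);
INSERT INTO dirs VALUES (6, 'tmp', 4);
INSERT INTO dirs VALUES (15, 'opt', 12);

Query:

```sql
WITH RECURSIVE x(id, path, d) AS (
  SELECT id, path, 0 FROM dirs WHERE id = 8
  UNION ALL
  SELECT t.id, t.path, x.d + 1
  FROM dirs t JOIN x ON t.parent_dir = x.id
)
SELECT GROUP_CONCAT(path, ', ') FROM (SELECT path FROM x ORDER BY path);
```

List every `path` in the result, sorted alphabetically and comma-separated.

Base: id=8 (data) at d 0.
Iteration 1: rows with parent_dir in {8} -> backup (id 9, d 1), share (id 10, d 1), srv (id 11, d 1).
Iteration 2: rows with parent_dir in {9,10,11} -> mail (id 13, d 2).
Iteration 3: rows with parent_dir in {13} -> lib (id 16, d 3).
Iteration 4: no rows with parent_dir in {16}; recursion stops.

backup, data, lib, mail, share, srv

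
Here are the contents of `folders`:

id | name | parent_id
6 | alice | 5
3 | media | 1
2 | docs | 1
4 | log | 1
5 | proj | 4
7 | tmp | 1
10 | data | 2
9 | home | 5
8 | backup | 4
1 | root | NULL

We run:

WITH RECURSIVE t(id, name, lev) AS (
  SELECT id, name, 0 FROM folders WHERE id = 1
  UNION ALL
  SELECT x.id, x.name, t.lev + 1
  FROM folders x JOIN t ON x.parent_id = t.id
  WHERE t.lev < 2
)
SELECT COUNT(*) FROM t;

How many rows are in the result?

8

Base: id=1 (root) at lev 0.
Iteration 1: rows with parent_id in {1} -> docs (id 2, lev 1), media (id 3, lev 1), log (id 4, lev 1), tmp (id 7, lev 1).
Iteration 2: rows with parent_id in {2,3,4,7} -> proj (id 5, lev 2), backup (id 8, lev 2), data (id 10, lev 2).
Iteration 3: lev < 2 fails for all current rows; recursion stops.
Total rows emitted: 8.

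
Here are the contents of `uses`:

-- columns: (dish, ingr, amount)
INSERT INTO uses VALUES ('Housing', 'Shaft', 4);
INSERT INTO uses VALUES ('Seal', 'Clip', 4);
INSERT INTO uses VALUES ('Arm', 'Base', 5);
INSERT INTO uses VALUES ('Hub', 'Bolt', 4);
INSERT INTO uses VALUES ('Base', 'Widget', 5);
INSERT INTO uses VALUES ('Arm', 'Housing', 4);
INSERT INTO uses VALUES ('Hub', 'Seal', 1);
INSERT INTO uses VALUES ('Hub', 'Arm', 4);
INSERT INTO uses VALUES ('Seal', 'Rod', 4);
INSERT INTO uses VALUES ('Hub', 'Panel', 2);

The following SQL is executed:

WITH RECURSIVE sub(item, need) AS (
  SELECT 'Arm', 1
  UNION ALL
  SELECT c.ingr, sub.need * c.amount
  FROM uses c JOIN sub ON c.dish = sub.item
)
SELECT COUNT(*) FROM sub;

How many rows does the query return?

5

Base: (Arm, need=1).
Iteration 1: components of {Arm} -> Base = 1*5 = 5, Housing = 1*4 = 4.
Iteration 2: components of {Base,Housing} -> Shaft = 4*4 = 16, Widget = 5*5 = 25.
Iteration 3: no further components; recursion stops.
Total rows emitted: 5.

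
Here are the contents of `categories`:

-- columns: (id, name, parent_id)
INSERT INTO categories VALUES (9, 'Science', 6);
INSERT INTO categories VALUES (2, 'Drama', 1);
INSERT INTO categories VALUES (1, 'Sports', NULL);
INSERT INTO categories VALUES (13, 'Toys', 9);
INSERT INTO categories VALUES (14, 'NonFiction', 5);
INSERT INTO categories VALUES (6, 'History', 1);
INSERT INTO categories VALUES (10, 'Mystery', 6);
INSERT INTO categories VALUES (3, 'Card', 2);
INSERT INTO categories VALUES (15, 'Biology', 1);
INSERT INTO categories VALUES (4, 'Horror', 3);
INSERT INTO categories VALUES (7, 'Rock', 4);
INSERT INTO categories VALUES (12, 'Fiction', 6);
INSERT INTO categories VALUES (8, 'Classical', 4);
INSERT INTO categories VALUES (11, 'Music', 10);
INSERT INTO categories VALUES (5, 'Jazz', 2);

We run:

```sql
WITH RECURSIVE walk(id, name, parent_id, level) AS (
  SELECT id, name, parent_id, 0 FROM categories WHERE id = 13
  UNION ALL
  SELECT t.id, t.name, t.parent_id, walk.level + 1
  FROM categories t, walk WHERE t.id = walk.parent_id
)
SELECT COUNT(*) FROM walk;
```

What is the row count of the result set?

Base: id=13 (Toys), parent_id=9, level 0.
Iteration 1: join on id=9 -> Science (id 9, parent_id=6, level 1).
Iteration 2: join on id=6 -> History (id 6, parent_id=1, level 2).
Iteration 3: join on id=1 -> Sports (id 1, parent_id=NULL, level 3).
Iteration 4: parent_id is NULL; no match; recursion stops.
Total rows emitted: 4.

4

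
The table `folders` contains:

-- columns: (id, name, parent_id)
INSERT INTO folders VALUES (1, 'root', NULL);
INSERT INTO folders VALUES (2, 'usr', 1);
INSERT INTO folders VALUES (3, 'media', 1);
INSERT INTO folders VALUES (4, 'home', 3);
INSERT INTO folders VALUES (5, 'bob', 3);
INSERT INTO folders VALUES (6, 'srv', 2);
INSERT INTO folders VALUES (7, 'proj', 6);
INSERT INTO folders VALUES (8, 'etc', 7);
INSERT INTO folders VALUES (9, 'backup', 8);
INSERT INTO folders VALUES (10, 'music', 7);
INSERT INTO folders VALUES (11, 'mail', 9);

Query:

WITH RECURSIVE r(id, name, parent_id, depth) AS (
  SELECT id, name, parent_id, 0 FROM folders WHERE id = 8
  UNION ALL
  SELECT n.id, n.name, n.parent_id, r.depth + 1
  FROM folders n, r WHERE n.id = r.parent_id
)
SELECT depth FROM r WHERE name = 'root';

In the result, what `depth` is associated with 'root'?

4

Base: id=8 (etc), parent_id=7, depth 0.
Iteration 1: join on id=7 -> proj (id 7, parent_id=6, depth 1).
Iteration 2: join on id=6 -> srv (id 6, parent_id=2, depth 2).
Iteration 3: join on id=2 -> usr (id 2, parent_id=1, depth 3).
Iteration 4: join on id=1 -> root (id 1, parent_id=NULL, depth 4).
Iteration 5: parent_id is NULL; no match; recursion stops.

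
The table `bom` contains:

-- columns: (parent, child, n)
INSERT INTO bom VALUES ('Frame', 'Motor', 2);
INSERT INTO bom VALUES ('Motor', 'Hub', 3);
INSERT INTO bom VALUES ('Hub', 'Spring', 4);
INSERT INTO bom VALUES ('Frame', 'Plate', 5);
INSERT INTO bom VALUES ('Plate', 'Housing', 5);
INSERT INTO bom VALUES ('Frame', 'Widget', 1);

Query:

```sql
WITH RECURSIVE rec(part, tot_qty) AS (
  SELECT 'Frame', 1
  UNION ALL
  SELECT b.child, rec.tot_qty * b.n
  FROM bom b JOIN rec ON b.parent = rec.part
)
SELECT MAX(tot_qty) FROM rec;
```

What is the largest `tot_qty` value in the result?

Base: (Frame, tot_qty=1).
Iteration 1: components of {Frame} -> Motor = 1*2 = 2, Plate = 1*5 = 5, Widget = 1*1 = 1.
Iteration 2: components of {Motor,Plate,Widget} -> Housing = 5*5 = 25, Hub = 2*3 = 6.
Iteration 3: components of {Housing,Hub} -> Spring = 6*4 = 24.
Iteration 4: no further components; recursion stops.
tot_qty values: 1, 2, 5, 1, 6, 25, 24; the maximum is 25.

25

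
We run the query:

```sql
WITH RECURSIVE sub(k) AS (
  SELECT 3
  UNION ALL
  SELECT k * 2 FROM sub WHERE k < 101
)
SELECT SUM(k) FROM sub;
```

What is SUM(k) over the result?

Base: k=3.
Iteration 1: 3 < 101 holds -> k = 3 * 2 = 6.
Iteration 2: 6 < 101 holds -> k = 6 * 2 = 12.
Iteration 3: 12 < 101 holds -> k = 12 * 2 = 24.
Iteration 4: 24 < 101 holds -> k = 24 * 2 = 48.
Iteration 5: 48 < 101 holds -> k = 48 * 2 = 96.
Iteration 6: 96 < 101 holds -> k = 96 * 2 = 192.
Iteration 7: 192 < 101 fails; recursion stops.
SUM(k) = 3 + 6 + 12 + 24 + 48 + 96 + 192 = 381.

381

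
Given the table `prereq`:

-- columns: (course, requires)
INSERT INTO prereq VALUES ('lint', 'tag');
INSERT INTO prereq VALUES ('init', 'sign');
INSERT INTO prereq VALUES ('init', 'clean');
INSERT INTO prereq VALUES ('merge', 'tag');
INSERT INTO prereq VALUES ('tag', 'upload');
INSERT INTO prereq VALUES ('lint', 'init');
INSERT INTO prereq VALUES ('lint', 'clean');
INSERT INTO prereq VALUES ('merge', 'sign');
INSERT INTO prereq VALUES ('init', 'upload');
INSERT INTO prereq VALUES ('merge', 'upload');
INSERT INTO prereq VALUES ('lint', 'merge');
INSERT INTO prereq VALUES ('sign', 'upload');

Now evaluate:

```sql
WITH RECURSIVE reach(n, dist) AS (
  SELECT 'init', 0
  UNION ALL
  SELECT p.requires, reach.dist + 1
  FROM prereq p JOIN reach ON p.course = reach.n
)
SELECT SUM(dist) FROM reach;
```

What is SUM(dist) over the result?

5

Base: (init, dist=0).
Iteration 1: edges from {init} -> (clean, dist=1), (sign, dist=1), (upload, dist=1).
Iteration 2: edges from {clean,sign,upload} -> (upload, dist=2).
Iteration 3: no outgoing edges from {upload}; recursion stops.
SUM(dist) = 0 + 1 + 1 + 1 + 2 = 5.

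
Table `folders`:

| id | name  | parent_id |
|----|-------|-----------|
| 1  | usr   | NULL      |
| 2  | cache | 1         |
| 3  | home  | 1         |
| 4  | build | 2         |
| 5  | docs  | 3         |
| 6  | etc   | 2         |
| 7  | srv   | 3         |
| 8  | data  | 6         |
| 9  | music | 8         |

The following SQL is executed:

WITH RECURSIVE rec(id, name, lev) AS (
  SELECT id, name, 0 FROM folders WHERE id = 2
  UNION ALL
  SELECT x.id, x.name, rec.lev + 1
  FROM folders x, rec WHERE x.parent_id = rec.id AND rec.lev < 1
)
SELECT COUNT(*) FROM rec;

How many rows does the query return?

3

Base: id=2 (cache) at lev 0.
Iteration 1: rows with parent_id in {2} -> build (id 4, lev 1), etc (id 6, lev 1).
Iteration 2: lev < 1 fails for all current rows; recursion stops.
Total rows emitted: 3.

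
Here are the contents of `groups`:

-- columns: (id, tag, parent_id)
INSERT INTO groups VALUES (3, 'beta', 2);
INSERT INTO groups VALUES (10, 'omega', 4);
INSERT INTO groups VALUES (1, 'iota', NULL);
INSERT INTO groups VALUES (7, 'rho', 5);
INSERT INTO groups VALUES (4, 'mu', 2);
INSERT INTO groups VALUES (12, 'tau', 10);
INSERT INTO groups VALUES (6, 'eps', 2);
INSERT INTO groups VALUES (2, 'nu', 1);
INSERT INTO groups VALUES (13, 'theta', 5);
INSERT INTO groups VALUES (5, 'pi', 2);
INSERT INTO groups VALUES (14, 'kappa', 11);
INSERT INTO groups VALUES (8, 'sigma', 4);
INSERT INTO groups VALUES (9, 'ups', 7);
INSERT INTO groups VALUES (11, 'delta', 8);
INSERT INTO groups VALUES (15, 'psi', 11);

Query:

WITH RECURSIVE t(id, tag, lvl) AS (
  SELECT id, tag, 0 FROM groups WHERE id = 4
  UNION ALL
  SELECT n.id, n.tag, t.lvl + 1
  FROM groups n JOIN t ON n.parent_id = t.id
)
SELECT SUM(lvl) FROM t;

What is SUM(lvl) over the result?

12

Base: id=4 (mu) at lvl 0.
Iteration 1: rows with parent_id in {4} -> sigma (id 8, lvl 1), omega (id 10, lvl 1).
Iteration 2: rows with parent_id in {8,10} -> delta (id 11, lvl 2), tau (id 12, lvl 2).
Iteration 3: rows with parent_id in {11,12} -> kappa (id 14, lvl 3), psi (id 15, lvl 3).
Iteration 4: no rows with parent_id in {14,15}; recursion stops.
SUM(lvl) = 0 + 1 + 1 + 2 + 2 + 3 + 3 = 12.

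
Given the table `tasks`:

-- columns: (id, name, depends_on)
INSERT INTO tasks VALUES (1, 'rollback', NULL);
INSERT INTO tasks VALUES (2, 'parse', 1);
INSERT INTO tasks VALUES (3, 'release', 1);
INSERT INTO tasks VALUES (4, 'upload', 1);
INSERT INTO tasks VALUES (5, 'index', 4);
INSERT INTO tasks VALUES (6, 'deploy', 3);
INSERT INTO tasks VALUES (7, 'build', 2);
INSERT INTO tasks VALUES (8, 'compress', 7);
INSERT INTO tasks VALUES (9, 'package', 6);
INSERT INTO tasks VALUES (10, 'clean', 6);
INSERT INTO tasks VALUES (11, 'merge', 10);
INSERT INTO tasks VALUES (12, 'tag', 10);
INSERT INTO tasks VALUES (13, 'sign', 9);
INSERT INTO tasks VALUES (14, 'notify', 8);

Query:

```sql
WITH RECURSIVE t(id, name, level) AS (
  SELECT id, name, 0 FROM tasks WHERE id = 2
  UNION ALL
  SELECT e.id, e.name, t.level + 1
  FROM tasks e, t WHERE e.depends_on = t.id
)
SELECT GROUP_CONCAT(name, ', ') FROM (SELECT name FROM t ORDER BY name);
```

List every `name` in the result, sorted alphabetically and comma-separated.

Base: id=2 (parse) at level 0.
Iteration 1: rows with depends_on in {2} -> build (id 7, level 1).
Iteration 2: rows with depends_on in {7} -> compress (id 8, level 2).
Iteration 3: rows with depends_on in {8} -> notify (id 14, level 3).
Iteration 4: no rows with depends_on in {14}; recursion stops.

build, compress, notify, parse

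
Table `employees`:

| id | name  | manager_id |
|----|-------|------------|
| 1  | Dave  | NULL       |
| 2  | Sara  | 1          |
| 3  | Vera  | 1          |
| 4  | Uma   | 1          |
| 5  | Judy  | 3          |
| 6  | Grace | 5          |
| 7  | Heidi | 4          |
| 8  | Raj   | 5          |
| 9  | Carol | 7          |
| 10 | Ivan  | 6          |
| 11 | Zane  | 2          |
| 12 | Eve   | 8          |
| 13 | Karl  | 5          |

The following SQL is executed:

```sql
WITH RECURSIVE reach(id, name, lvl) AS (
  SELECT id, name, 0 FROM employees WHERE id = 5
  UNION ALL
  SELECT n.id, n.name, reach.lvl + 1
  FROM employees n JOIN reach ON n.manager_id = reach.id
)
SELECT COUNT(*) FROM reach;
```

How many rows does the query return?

6

Base: id=5 (Judy) at lvl 0.
Iteration 1: rows with manager_id in {5} -> Grace (id 6, lvl 1), Raj (id 8, lvl 1), Karl (id 13, lvl 1).
Iteration 2: rows with manager_id in {6,8,13} -> Ivan (id 10, lvl 2), Eve (id 12, lvl 2).
Iteration 3: no rows with manager_id in {10,12}; recursion stops.
Total rows emitted: 6.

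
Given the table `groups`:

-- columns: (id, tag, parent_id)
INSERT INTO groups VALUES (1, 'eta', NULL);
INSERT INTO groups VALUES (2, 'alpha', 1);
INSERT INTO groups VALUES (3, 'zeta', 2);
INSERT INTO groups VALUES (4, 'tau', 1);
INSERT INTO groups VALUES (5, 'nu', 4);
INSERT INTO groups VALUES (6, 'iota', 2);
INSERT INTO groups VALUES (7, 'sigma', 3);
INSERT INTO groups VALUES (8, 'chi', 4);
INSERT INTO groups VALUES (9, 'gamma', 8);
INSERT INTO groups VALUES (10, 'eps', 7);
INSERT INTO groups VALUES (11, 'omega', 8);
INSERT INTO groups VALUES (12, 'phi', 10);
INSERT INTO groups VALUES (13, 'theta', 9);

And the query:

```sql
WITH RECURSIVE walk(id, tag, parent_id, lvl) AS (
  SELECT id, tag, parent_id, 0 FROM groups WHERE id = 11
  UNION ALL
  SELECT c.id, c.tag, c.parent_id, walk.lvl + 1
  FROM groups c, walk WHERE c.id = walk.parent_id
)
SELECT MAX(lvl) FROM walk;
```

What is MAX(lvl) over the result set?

Base: id=11 (omega), parent_id=8, lvl 0.
Iteration 1: join on id=8 -> chi (id 8, parent_id=4, lvl 1).
Iteration 2: join on id=4 -> tau (id 4, parent_id=1, lvl 2).
Iteration 3: join on id=1 -> eta (id 1, parent_id=NULL, lvl 3).
Iteration 4: parent_id is NULL; no match; recursion stops.
lvl values: 0, 1, 2, 3; the maximum is 3.

3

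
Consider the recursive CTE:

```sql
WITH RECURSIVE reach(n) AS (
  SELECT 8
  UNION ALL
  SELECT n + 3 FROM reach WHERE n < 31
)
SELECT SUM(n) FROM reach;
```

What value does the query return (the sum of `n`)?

180

Base: n=8.
Iteration 1: 8 < 31 holds -> n = 8 + 3 = 11.
Iteration 2: 11 < 31 holds -> n = 11 + 3 = 14.
Iteration 3: 14 < 31 holds -> n = 14 + 3 = 17.
Iteration 4: 17 < 31 holds -> n = 17 + 3 = 20.
Iteration 5: 20 < 31 holds -> n = 20 + 3 = 23.
Iteration 6: 23 < 31 holds -> n = 23 + 3 = 26.
Iteration 7: 26 < 31 holds -> n = 26 + 3 = 29.
Iteration 8: 29 < 31 holds -> n = 29 + 3 = 32.
Iteration 9: 32 < 31 fails; recursion stops.
SUM(n) = 8 + 11 + 14 + 17 + 20 + 23 + 26 + 29 + 32 = 180.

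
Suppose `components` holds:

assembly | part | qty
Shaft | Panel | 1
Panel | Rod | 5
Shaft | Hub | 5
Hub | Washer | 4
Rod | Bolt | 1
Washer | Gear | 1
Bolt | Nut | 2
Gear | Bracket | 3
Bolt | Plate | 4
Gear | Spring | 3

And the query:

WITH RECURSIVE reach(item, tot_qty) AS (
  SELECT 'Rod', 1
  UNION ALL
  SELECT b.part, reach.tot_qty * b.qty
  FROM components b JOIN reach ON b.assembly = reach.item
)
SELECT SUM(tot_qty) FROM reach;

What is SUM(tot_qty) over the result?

Base: (Rod, tot_qty=1).
Iteration 1: components of {Rod} -> Bolt = 1*1 = 1.
Iteration 2: components of {Bolt} -> Nut = 1*2 = 2, Plate = 1*4 = 4.
Iteration 3: no further components; recursion stops.
SUM(tot_qty) = 1 + 1 + 2 + 4 = 8.

8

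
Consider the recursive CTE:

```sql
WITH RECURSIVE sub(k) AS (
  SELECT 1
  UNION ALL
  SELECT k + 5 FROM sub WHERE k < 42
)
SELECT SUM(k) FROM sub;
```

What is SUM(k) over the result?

Base: k=1.
Iteration 1: 1 < 42 holds -> k = 1 + 5 = 6.
Iteration 2: 6 < 42 holds -> k = 6 + 5 = 11.
Iteration 3: 11 < 42 holds -> k = 11 + 5 = 16.
Iteration 4: 16 < 42 holds -> k = 16 + 5 = 21.
Iteration 5: 21 < 42 holds -> k = 21 + 5 = 26.
Iteration 6: 26 < 42 holds -> k = 26 + 5 = 31.
Iteration 7: 31 < 42 holds -> k = 31 + 5 = 36.
Iteration 8: 36 < 42 holds -> k = 36 + 5 = 41.
Iteration 9: 41 < 42 holds -> k = 41 + 5 = 46.
Iteration 10: 46 < 42 fails; recursion stops.
SUM(k) = 1 + 6 + 11 + 16 + 21 + 26 + 31 + 36 + 41 + 46 = 235.

235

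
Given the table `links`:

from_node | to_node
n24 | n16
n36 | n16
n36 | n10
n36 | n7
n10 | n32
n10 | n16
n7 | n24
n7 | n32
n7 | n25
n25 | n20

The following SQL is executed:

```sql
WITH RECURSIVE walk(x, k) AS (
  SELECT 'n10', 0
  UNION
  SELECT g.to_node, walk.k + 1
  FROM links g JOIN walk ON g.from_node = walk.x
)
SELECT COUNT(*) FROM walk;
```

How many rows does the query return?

Base: (n10, k=0).
Iteration 1: edges from {n10} -> (n16, k=1), (n32, k=1).
Iteration 2: no outgoing edges from {n16,n32}; recursion stops.
Total rows emitted: 3.

3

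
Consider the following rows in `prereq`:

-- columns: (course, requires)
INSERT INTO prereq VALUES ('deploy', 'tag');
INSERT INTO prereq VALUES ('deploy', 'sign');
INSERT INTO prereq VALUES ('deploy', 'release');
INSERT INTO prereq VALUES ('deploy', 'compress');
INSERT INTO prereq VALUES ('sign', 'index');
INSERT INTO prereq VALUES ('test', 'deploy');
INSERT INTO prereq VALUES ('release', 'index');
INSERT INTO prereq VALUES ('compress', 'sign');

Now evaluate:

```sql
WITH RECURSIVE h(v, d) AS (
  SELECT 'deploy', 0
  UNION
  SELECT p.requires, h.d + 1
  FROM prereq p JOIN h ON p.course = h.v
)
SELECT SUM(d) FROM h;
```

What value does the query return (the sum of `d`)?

11

Base: (deploy, d=0).
Iteration 1: edges from {deploy} -> (compress, d=1), (release, d=1), (sign, d=1), (tag, d=1).
Iteration 2: edges from {compress,release,sign,tag} -> (index, d=2), (sign, d=2). [UNION drops 1 duplicate row(s)]
Iteration 3: edges from {index,sign} -> (index, d=3).
Iteration 4: no outgoing edges from {index}; recursion stops.
SUM(d) = 0 + 1 + 1 + 1 + 1 + 2 + 2 + 3 = 11.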